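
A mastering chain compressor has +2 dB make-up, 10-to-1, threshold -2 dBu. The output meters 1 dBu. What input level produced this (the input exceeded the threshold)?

8 dBu

Stripping the +2 dB make-up gives -1 dBu at the gain stage.
That's 1 dB above the -2 dBu threshold.
Input overshoot = R × output overshoot = 10 dB → input = -2 + 10 = 8 dBu.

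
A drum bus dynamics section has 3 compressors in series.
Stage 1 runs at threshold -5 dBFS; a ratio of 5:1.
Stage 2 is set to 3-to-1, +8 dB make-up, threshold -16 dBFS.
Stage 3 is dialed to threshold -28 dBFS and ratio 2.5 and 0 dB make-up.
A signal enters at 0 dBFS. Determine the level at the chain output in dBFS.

-18.4 dBFS

Stage 1: 0 dBFS is 5 dB over -5 dBFS; at 5:1 that becomes 1 dB over, giving -4 dBFS.
Stage 2: overshoot 12 dB → 12/3 = 4 dB → -12 dBFS; +8 dB make-up → -4 dBFS.
Stage 3: -4 dBFS is 24 dB over -28 dBFS; at 2.5:1 that becomes 9.6 dB over, giving -18.4 dBFS.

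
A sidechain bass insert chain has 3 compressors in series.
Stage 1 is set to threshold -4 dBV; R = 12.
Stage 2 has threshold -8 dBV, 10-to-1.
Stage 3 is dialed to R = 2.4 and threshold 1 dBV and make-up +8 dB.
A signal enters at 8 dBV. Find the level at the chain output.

0.5 dBV

Stage 1: 12 dB above -4 dBV, reduced 12:1 to 1 dB above → -3 dBV.
Stage 2: 5 dB above -8 dBV, reduced 10:1 to 0.5 dB above → -7.5 dBV.
Stage 3: -7.5 dBV is at or below the 1 dBV threshold — no compression; make-up brings it to 0.5 dBV.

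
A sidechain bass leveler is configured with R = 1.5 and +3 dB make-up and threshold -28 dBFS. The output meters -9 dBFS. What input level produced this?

-4 dBFS

Before make-up, the level was -9 − 3 = -12 dBFS.
The compressed level sits -12 − (-28) = 16 dB over threshold.
Before 1.5:1 compression the overshoot was 16 × 1.5 = 24 dB, so input = -28 + 24 = -4 dBFS.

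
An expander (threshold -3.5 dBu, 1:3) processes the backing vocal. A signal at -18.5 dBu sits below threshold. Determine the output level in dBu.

The input is 15 dB below the -3.5 dBu threshold.
A 1:3 expander multiplies undershoot by 3: 15 × 3 = 45 dB below threshold.
Output = -3.5 − 45 = -48.5 dBu.

-48.5 dBu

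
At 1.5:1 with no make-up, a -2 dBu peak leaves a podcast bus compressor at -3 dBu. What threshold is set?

-5 dBu

Gain reduction = -2 − (-3) = 1 dB; output overshoot = GR / (R − 1) = 1 / 0.5 = 2 dB.
Threshold = output − output overshoot = -3 − 2 = -5 dBu.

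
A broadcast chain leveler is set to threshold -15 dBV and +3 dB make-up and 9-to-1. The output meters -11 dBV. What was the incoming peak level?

Remove make-up: -11 − 3 = -14 dBV.
That's 1 dB above the -15 dBV threshold.
Before 9:1 compression the overshoot was 1 × 9 = 9 dB, so input = -15 + 9 = -6 dBV.

-6 dBV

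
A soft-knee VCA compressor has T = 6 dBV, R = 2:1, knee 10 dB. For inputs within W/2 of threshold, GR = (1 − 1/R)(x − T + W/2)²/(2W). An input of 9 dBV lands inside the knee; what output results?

x − T + W/2 = 9 − 6 + 5 = 8.
GR = (1 − 1/2) × 8² / 20 = 0.5 × 64 / 20 = 1.6 dB.
Output = 9 − 1.6 = 7.4 dBV.

7.4 dBV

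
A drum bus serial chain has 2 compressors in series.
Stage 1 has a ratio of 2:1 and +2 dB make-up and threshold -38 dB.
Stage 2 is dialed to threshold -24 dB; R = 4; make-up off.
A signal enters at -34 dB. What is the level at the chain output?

-34 dB

Stage 1: overshoot 4 dB → 4/2 = 2 dB → -36 dB; +2 dB make-up → -34 dB.
Stage 2: below threshold (-34 ≤ -24); passes unchanged; output -34 dB.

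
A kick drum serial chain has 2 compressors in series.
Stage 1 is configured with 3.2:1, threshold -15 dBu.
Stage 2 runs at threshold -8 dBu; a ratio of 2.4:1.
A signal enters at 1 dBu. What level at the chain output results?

Stage 1: 1 dBu is 16 dB over -15 dBu; at 3.2:1 that becomes 5 dB over, giving -10 dBu.
Stage 2: -10 dBu ≤ -8 dBu, so stage 2 doesn't engage; output -10 dBu.

-10 dBu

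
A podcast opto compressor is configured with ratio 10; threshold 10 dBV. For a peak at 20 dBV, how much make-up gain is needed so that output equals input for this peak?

Without make-up, output = threshold + overshoot/10 = 10 + 1 = 11 dBV.
Gap to target: 9 dB.

9 dB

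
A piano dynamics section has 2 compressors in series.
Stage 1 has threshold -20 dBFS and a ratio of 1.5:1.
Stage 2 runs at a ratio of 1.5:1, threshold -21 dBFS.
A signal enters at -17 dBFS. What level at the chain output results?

-19 dBFS

Stage 1: overshoot 3 dB → 3/1.5 = 2 dB → -18 dBFS.
Stage 2: overshoot 3 dB → 3/1.5 = 2 dB → -19 dBFS.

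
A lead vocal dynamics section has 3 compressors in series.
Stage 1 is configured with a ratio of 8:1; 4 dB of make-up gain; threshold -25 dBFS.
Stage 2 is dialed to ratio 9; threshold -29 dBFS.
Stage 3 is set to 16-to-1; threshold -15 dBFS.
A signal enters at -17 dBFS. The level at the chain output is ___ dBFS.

-28 dBFS

Stage 1: 8 dB above -25 dBFS, reduced 8:1 to 1 dB above → -24 dBFS; +4 dB make-up → -20 dBFS.
Stage 2: -20 dBFS is 9 dB over -29 dBFS; at 9:1 that becomes 1 dB over, giving -28 dBFS.
Stage 3: -28 dBFS is at or below the -15 dBFS threshold — no compression; output -28 dBFS.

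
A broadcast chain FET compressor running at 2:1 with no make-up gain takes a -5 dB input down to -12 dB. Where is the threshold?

-19 dB

Let T be the threshold. Output overshoot = (input overshoot)/R, so -12 − T = (-5 − T)/2.
2·(-12 − T) = -5 − T → 1·T = -24 − (-5) = -19.
T = -19/1 = -19 dB.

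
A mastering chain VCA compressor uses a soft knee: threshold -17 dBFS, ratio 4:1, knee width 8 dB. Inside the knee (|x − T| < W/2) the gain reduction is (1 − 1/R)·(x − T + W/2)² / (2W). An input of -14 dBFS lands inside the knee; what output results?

x − T + W/2 = -14 − (-17) + 4 = 7.
GR = (1 − 1/4) × 7² / 16 = 0.75 × 49 / 16 = 2.296875 dB.
Output = -14 − 2.296875 = -16.296875 dBFS.

-16.296875 dBFS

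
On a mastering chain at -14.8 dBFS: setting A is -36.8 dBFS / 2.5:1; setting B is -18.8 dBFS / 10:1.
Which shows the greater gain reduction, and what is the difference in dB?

A: 22 dB over, compressed to 8.8 dB over, so 13.2 dB of GR.
B: 4 dB over, compressed to 0.4 dB over, so 3.6 dB of GR.
Difference: 9.6 dB in favour of A.

A, by 9.6 dB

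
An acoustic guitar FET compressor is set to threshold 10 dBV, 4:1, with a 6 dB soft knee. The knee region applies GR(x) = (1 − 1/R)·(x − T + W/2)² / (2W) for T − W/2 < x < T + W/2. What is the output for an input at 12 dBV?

10.4375 dBV

x − T + W/2 = 12 − 10 + 3 = 5.
GR = (1 − 1/4) × 5² / 12 = 0.75 × 25 / 12 = 1.5625 dB.
Output = 12 − 1.5625 = 10.4375 dBV.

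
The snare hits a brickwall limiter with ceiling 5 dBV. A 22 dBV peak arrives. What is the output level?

A brickwall limiter is an ∞:1 compressor: any input above the ceiling is clamped to 5 dBV.

5 dBV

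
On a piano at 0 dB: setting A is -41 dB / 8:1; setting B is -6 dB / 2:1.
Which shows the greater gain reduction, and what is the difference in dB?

A: GR = 41 − 41/8 = 35.875 dB.
B: GR = 6 − 6/2 = 3 dB.
A reduces 32.875 dB more.

A, by 32.875 dB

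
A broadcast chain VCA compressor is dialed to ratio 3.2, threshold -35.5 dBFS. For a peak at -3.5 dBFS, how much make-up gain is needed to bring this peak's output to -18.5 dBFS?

Overshoot 32 dB → 32/3.2 = 10 dB after compression, so the compressed level is -35.5 + 10 = -25.5 dBFS.
Make-up = target − compressed = -18.5 − (-25.5) = 7 dB.

7 dB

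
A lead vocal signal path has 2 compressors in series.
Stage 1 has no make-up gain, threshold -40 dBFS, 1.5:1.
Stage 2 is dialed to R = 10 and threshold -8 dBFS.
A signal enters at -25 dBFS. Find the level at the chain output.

-30 dBFS

Stage 1: overshoot 15 dB → 15/1.5 = 10 dB → -30 dBFS.
Stage 2: below threshold (-30 ≤ -8); passes unchanged; output -30 dBFS.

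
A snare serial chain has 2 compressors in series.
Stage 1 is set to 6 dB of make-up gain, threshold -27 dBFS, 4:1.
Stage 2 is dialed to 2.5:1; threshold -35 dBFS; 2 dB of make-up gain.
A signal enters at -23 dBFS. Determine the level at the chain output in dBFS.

-27 dBFS

Stage 1: overshoot 4 dB → 4/4 = 1 dB → -26 dBFS; +6 dB make-up → -20 dBFS.
Stage 2: 15 dB above -35 dBFS, reduced 2.5:1 to 6 dB above → -29 dBFS; +2 dB make-up → -27 dBFS.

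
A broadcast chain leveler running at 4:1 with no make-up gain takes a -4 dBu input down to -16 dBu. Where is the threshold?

Let T be the threshold. Output overshoot = (input overshoot)/R, so -16 − T = (-4 − T)/4.
4·(-16 − T) = -4 − T → 3·T = -64 − (-4) = -60.
T = -60/3 = -20 dBu.

-20 dBu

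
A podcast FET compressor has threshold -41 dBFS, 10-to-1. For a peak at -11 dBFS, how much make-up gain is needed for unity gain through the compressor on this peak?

Without make-up, output = threshold + overshoot/10 = -41 + 3 = -38 dBFS.
Gap to target: 27 dB.

27 dB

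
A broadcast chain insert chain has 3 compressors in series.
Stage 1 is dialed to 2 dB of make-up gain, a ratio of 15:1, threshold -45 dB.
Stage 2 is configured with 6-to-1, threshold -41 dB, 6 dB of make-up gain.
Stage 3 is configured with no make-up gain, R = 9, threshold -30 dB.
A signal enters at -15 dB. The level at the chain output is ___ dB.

-35 dB

Stage 1: 30 dB above -45 dB, reduced 15:1 to 2 dB above → -43 dB; +2 dB make-up → -41 dB.
Stage 2: below threshold (-41 ≤ -41); passes unchanged; make-up brings it to -35 dB.
Stage 3: below threshold (-35 ≤ -30); passes unchanged; output -35 dB.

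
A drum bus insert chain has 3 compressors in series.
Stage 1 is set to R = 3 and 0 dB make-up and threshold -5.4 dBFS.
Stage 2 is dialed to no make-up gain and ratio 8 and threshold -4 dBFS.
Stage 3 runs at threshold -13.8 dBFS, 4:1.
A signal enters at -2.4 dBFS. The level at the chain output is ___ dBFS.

-11.45 dBFS

Stage 1: 3 dB above -5.4 dBFS, reduced 3:1 to 1 dB above → -4.4 dBFS.
Stage 2: below threshold (-4.4 ≤ -4); passes unchanged; output -4.4 dBFS.
Stage 3: overshoot 9.4 dB → 9.4/4 = 2.35 dB → -11.45 dBFS.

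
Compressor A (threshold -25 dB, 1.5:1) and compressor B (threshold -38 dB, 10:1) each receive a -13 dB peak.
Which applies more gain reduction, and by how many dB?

A: overshoot 12 dB → output overshoot 8 dB → GR 4 dB.
B: overshoot 25 dB → output overshoot 2.5 dB → GR 22.5 dB.
B applies 18.5 dB more gain reduction.

B, by 18.5 dB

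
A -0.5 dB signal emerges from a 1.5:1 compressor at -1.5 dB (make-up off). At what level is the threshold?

Let T be the threshold. Output overshoot = (input overshoot)/R, so -1.5 − T = (-0.5 − T)/1.5.
1.5·(-1.5 − T) = -0.5 − T → 0.5·T = -2.25 − (-0.5) = -1.75.
T = -1.75/0.5 = -3.5 dB.

-3.5 dB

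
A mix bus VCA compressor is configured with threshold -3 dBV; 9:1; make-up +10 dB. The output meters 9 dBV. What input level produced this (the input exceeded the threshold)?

Stripping the +10 dB make-up gives -1 dBV at the gain stage.
Post-compression overshoot = -1 − (-3) = 2 dB.
Undo the ratio: input overshoot = 2 × 9 = 18 dB, giving input = 15 dBV.

15 dBV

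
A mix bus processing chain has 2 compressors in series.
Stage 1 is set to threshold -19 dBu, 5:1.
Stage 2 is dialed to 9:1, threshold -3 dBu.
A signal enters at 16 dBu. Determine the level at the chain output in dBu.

Stage 1: 16 dBu is 35 dB over -19 dBu; at 5:1 that becomes 7 dB over, giving -12 dBu.
Stage 2: -12 dBu is at or below the -3 dBu threshold — no compression; output -12 dBu.

-12 dBu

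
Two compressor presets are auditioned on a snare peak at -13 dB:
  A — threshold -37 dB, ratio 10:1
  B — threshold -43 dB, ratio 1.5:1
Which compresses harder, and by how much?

A: overshoot 24 dB → output overshoot 2.4 dB → GR 21.6 dB.
B: overshoot 30 dB → output overshoot 20 dB → GR 10 dB.
Difference: 11.6 dB in favour of A.

A, by 11.6 dB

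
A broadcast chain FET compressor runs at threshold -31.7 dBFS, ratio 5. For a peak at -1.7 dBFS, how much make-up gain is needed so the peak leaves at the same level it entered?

24 dB

The peak compresses to -31.7 + 30/5 = -25.7 dBFS.
To reach -1.7 dBFS requires -1.7 − (-25.7) = 24 dB of make-up.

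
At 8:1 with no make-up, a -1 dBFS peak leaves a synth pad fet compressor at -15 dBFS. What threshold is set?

Gain reduction = -1 − (-15) = 14 dB; output overshoot = GR / (R − 1) = 14 / 7 = 2 dB.
Threshold = output − output overshoot = -15 − 2 = -17 dBFS.

-17 dBFS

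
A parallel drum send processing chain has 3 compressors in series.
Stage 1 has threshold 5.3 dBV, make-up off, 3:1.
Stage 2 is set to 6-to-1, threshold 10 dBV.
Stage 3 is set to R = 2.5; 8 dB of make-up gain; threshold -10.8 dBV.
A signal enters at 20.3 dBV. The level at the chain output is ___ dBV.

Stage 1: 15 dB above 5.3 dBV, reduced 3:1 to 5 dB above → 10.3 dBV.
Stage 2: 0.3 dB above 10 dBV, reduced 6:1 to 0.05 dB above → 10.05 dBV.
Stage 3: overshoot 20.85 dB → 20.85/2.5 = 8.34 dB → -2.46 dBV; +8 dB make-up → 5.54 dBV.

5.54 dBV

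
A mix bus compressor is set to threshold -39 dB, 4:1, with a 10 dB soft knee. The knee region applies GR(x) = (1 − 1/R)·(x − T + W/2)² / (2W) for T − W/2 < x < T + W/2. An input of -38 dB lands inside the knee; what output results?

x − T + W/2 = -38 − (-39) + 5 = 6.
GR = (1 − 1/4) × 6² / 20 = 0.75 × 36 / 20 = 1.35 dB.
Output = -38 − 1.35 = -39.35 dB.

-39.35 dB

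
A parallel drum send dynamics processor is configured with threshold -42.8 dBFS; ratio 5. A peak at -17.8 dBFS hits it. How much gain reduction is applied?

20 dB

The signal is 25 dB above threshold.
A 5:1 ratio leaves 5 dB of that excess.
So the signal is attenuated by 25 − 5 = 20 dB.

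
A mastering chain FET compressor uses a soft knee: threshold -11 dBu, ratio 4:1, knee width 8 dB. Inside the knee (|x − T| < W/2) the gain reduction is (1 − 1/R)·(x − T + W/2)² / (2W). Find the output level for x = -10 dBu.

-11.171875 dBu

x − T + W/2 = -10 − (-11) + 4 = 5.
GR = (1 − 1/4) × 5² / 16 = 0.75 × 25 / 16 = 1.171875 dB.
Output = -10 − 1.171875 = -11.171875 dBu.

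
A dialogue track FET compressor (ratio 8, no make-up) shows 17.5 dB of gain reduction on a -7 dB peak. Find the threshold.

Gain reduction = -7 − (-24.5) = 17.5 dB; output overshoot = GR / (R − 1) = 17.5 / 7 = 2.5 dB.
Threshold = output − output overshoot = -24.5 − 2.5 = -27 dB.

-27 dB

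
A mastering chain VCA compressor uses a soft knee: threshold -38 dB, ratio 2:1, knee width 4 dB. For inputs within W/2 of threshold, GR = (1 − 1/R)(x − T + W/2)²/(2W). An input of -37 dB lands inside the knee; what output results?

-37.5625 dB

x − T + W/2 = -37 − (-38) + 2 = 3.
GR = (1 − 1/2) × 3² / 8 = 0.5 × 9 / 8 = 0.5625 dB.
Output = -37 − 0.5625 = -37.5625 dB.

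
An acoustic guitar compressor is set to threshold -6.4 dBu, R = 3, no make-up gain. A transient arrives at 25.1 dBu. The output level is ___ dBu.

Overshoot: 25.1 − (-6.4) = 31.5 dB.
The 31.5 dB excess becomes 10.5 dB after 3:1 reduction.
That puts the output at 4.1 dBu.

4.1 dBu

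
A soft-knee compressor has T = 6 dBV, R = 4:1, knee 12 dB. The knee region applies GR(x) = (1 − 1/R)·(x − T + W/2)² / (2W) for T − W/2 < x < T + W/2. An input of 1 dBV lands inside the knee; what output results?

x − T + W/2 = 1 − 6 + 6 = 1.
GR = (1 − 1/4) × 1² / 24 = 0.75 × 1 / 24 = 0.03125 dB.
Output = 1 − 0.03125 = 0.96875 dBV.

0.96875 dBV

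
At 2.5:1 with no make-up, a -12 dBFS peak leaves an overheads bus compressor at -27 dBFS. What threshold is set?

Gain reduction = -12 − (-27) = 15 dB; output overshoot = GR / (R − 1) = 15 / 1.5 = 10 dB.
Threshold = output − output overshoot = -27 − 10 = -37 dBFS.

-37 dBFS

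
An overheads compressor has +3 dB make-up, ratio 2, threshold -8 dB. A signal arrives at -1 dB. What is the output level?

The input is 7 dB above the -8 dB threshold.
At 2:1 the overshoot is divided by 2, leaving 3.5 dB above threshold.
That puts the output at -4.5 dB; make-up adds 3 dB, giving -1.5 dB.

-1.5 dB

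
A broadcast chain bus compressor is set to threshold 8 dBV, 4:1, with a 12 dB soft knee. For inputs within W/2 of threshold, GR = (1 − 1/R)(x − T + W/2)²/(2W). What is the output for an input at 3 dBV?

2.96875 dBV

x − T + W/2 = 3 − 8 + 6 = 1.
GR = (1 − 1/4) × 1² / 24 = 0.75 × 1 / 24 = 0.03125 dB.
Output = 3 − 0.03125 = 2.96875 dBV.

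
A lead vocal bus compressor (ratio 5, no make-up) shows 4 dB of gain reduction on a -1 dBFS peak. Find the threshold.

Gain reduction = -1 − (-5) = 4 dB; output overshoot = GR / (R − 1) = 4 / 4 = 1 dB.
Threshold = output − output overshoot = -5 − 1 = -6 dBFS.

-6 dBFS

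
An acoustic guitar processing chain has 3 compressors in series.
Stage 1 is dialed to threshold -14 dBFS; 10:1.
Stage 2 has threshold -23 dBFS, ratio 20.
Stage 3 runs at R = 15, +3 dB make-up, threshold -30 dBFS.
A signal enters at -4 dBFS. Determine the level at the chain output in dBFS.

Stage 1: overshoot 10 dB → 10/10 = 1 dB → -13 dBFS.
Stage 2: 10 dB above -23 dBFS, reduced 20:1 to 0.5 dB above → -22.5 dBFS.
Stage 3: overshoot 7.5 dB → 7.5/15 = 0.5 dB → -29.5 dBFS; +3 dB make-up → -26.5 dBFS.

-26.5 dBFS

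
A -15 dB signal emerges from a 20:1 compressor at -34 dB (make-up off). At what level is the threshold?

-35 dB

Input is 20 dB above T (since output overshoot × R = input overshoot: (-34 − T)·20 = -15 − T gives T = -35 dB).
Check: -35 + (-15 − (-35))/20 = -35 + 1 = -34 dB. ✓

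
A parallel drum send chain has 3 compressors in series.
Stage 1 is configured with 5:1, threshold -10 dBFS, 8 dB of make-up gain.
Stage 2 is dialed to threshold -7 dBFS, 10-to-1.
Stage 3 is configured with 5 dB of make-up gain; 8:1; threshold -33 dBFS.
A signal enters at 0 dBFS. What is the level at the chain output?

-24.6625 dBFS

Stage 1: 0 dBFS is 10 dB over -10 dBFS; at 5:1 that becomes 2 dB over, giving -8 dBFS; +8 dB make-up → 0 dBFS.
Stage 2: 0 dBFS is 7 dB over -7 dBFS; at 10:1 that becomes 0.7 dB over, giving -6.3 dBFS.
Stage 3: overshoot 26.7 dB → 26.7/8 = 3.3375 dB → -29.6625 dBFS; +5 dB make-up → -24.6625 dBFS.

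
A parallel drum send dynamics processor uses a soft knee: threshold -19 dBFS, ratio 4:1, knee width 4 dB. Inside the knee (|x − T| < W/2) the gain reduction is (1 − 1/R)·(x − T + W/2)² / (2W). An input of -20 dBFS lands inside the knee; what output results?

-20.09375 dBFS

x − T + W/2 = -20 − (-19) + 2 = 1.
GR = (1 − 1/4) × 1² / 8 = 0.75 × 1 / 8 = 0.09375 dB.
Output = -20 − 0.09375 = -20.09375 dBFS.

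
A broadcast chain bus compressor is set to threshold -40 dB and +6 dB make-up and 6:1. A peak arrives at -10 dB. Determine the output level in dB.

-29 dB

-10 dB sits 30 dB over threshold.
The 30 dB excess becomes 5 dB after 6:1 reduction.
So the level is -40 + 5 = -35 dB; make-up adds 6 dB, giving -29 dB.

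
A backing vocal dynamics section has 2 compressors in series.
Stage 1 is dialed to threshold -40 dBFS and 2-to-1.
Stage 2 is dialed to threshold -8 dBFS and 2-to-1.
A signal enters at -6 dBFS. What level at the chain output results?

-23 dBFS

Stage 1: 34 dB above -40 dBFS, reduced 2:1 to 17 dB above → -23 dBFS.
Stage 2: below threshold (-23 ≤ -8); passes unchanged; output -23 dBFS.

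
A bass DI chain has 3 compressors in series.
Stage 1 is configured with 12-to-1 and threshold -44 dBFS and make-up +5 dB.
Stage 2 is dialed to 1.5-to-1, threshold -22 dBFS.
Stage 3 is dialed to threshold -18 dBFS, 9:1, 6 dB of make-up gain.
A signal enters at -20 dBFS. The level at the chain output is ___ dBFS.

-31 dBFS

Stage 1: 24 dB above -44 dBFS, reduced 12:1 to 2 dB above → -42 dBFS; +5 dB make-up → -37 dBFS.
Stage 2: -37 dBFS ≤ -22 dBFS, so stage 2 doesn't engage; output -37 dBFS.
Stage 3: -37 dBFS ≤ -18 dBFS, so stage 3 doesn't engage; make-up brings it to -31 dBFS.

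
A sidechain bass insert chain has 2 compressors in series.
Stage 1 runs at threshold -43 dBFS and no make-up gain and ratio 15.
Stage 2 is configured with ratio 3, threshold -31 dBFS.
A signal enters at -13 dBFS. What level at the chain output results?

Stage 1: overshoot 30 dB → 30/15 = 2 dB → -41 dBFS.
Stage 2: -41 dBFS is at or below the -31 dBFS threshold — no compression; output -41 dBFS.

-41 dBFS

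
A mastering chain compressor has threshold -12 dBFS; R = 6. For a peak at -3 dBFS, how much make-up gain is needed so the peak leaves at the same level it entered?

Without make-up, output = threshold + overshoot/6 = -12 + 1.5 = -10.5 dBFS.
Gap to target: 7.5 dB.

7.5 dB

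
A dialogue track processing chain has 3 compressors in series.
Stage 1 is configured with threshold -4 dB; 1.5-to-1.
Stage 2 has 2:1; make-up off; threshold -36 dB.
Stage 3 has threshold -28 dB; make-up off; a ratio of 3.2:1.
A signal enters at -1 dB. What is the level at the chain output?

Stage 1: -1 dB is 3 dB over -4 dB; at 1.5:1 that becomes 2 dB over, giving -2 dB.
Stage 2: -2 dB is 34 dB over -36 dB; at 2:1 that becomes 17 dB over, giving -19 dB.
Stage 3: overshoot 9 dB → 9/3.2 = 2.8125 dB → -25.1875 dB.

-25.1875 dB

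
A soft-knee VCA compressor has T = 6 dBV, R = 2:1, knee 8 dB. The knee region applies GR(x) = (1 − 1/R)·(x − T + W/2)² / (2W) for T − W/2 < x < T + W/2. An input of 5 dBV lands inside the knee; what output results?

x − T + W/2 = 5 − 6 + 4 = 3.
GR = (1 − 1/2) × 3² / 16 = 0.5 × 9 / 16 = 0.28125 dB.
Output = 5 − 0.28125 = 4.71875 dBV.

4.71875 dBV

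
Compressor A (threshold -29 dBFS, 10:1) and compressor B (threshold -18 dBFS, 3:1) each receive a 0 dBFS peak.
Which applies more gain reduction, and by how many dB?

A: overshoot 29 dB → output overshoot 2.9 dB → GR 26.1 dB.
B: overshoot 18 dB → output overshoot 6 dB → GR 12 dB.
A reduces 14.1 dB more.

A, by 14.1 dB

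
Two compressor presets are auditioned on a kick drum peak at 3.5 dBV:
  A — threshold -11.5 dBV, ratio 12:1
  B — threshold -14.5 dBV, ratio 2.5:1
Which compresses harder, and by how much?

A: 15 dB over, compressed to 1.25 dB over, so 13.75 dB of GR.
B: 18 dB over, compressed to 7.2 dB over, so 10.8 dB of GR.
A reduces 2.95 dB more.

A, by 2.95 dB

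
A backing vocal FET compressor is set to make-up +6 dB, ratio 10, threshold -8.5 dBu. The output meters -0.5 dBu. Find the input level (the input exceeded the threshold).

Remove make-up: -0.5 − 6 = -6.5 dBu.
Post-compression overshoot = -6.5 − (-8.5) = 2 dB.
Undo the ratio: input overshoot = 2 × 10 = 20 dB, giving input = 11.5 dBu.

11.5 dBu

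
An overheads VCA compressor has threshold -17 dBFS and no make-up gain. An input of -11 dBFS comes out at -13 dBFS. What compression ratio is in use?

1.5:1

Input overshoot = -11 − (-17) = 6 dB; output overshoot = -13 − (-17) = 4 dB.
Ratio = 6 / 4 = 1.5.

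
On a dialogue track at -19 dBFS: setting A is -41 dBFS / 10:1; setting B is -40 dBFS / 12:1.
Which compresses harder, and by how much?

A: 22 dB over, compressed to 2.2 dB over, so 19.8 dB of GR.
B: 21 dB over, compressed to 1.75 dB over, so 19.25 dB of GR.
A applies 0.55 dB more gain reduction.

A, by 0.55 dB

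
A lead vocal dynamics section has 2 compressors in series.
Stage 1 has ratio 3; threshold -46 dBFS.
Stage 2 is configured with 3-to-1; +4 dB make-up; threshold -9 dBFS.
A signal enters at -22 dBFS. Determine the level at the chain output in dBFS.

Stage 1: 24 dB above -46 dBFS, reduced 3:1 to 8 dB above → -38 dBFS.
Stage 2: below threshold (-38 ≤ -9); passes unchanged; make-up brings it to -34 dBFS.

-34 dBFS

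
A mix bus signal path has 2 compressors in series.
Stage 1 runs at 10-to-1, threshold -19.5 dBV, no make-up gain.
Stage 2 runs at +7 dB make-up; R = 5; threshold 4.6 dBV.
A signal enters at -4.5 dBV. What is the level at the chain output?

-11 dBV

Stage 1: -4.5 dBV is 15 dB over -19.5 dBV; at 10:1 that becomes 1.5 dB over, giving -18 dBV.
Stage 2: -18 dBV is at or below the 4.6 dBV threshold — no compression; make-up brings it to -11 dBV.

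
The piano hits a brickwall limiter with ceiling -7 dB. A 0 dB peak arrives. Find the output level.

-7 dB

At ∞:1, everything above -7 dB is held at the ceiling.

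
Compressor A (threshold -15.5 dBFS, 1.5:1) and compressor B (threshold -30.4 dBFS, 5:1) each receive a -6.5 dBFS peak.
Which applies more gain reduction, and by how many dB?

A: 9 dB over, compressed to 6 dB over, so 3 dB of GR.
B: 23.9 dB over, compressed to 4.78 dB over, so 19.12 dB of GR.
B reduces 16.12 dB more.

B, by 16.12 dB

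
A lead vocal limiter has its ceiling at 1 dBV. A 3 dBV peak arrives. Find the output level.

1 dBV

A brickwall limiter is an ∞:1 compressor: any input above the ceiling is clamped to 1 dBV.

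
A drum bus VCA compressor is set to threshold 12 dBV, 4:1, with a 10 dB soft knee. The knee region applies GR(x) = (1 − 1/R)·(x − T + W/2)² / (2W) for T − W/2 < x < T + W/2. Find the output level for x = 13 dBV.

x − T + W/2 = 13 − 12 + 5 = 6.
GR = (1 − 1/4) × 6² / 20 = 0.75 × 36 / 20 = 1.35 dB.
Output = 13 − 1.35 = 11.65 dBV.

11.65 dBV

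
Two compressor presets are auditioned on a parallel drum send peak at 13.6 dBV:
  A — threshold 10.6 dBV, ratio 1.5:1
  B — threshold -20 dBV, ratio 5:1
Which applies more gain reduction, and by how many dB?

B, by 25.88 dB

A: GR = 3 − 3/1.5 = 1 dB.
B: GR = 33.6 − 33.6/5 = 26.88 dB.
B applies 25.88 dB more gain reduction.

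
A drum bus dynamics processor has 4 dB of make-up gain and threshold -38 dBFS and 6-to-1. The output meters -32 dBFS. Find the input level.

Before make-up, the level was -32 − 4 = -36 dBFS.
The compressed level sits -36 − (-38) = 2 dB over threshold.
Undo the ratio: input overshoot = 2 × 6 = 12 dB, giving input = -26 dBFS.

-26 dBFS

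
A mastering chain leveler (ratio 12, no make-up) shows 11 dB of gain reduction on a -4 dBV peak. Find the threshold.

-16 dBV

Gain reduction = -4 − (-15) = 11 dB; output overshoot = GR / (R − 1) = 11 / 11 = 1 dB.
Threshold = output − output overshoot = -15 − 1 = -16 dBV.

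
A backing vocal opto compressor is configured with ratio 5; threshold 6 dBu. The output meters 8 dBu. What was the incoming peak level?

That's 2 dB above the 6 dBu threshold.
Undo the ratio: input overshoot = 2 × 5 = 10 dB, giving input = 16 dBu.

16 dBu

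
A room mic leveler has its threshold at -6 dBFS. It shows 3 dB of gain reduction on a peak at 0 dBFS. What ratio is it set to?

2:1

Input overshoot = 0 − (-6) = 6 dB.
Output overshoot = 6 − 3 = 3 dB.
Ratio = input overshoot / output overshoot = 6 / 3 = 2.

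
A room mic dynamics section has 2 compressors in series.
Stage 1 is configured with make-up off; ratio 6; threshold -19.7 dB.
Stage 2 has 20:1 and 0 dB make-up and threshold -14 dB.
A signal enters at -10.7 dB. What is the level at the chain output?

-18.2 dB

Stage 1: 9 dB above -19.7 dB, reduced 6:1 to 1.5 dB above → -18.2 dB.
Stage 2: below threshold (-18.2 ≤ -14); passes unchanged; output -18.2 dB.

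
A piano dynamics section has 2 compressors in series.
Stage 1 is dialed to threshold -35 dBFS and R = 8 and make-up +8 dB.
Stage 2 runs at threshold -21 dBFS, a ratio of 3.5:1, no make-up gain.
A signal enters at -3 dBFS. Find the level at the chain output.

-23 dBFS

Stage 1: 32 dB above -35 dBFS, reduced 8:1 to 4 dB above → -31 dBFS; +8 dB make-up → -23 dBFS.
Stage 2: -23 dBFS is at or below the -21 dBFS threshold — no compression; output -23 dBFS.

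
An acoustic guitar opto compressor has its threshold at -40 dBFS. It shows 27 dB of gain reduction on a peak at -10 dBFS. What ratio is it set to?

Input overshoot = -10 − (-40) = 30 dB.
Output overshoot = 30 − 27 = 3 dB.
Ratio = input overshoot / output overshoot = 30 / 3 = 10.

10:1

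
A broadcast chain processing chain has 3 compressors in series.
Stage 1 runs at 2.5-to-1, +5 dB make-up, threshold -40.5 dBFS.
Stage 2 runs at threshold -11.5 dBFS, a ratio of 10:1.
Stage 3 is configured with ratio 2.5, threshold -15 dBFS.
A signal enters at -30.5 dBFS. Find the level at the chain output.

Stage 1: 10 dB above -40.5 dBFS, reduced 2.5:1 to 4 dB above → -36.5 dBFS; +5 dB make-up → -31.5 dBFS.
Stage 2: -31.5 dBFS is at or below the -11.5 dBFS threshold — no compression; output -31.5 dBFS.
Stage 3: -31.5 dBFS is at or below the -15 dBFS threshold — no compression; output -31.5 dBFS.

-31.5 dBFS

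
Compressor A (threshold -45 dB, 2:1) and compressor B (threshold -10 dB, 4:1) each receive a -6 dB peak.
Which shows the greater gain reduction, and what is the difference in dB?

A, by 16.5 dB

A: overshoot 39 dB → output overshoot 19.5 dB → GR 19.5 dB.
B: overshoot 4 dB → output overshoot 1 dB → GR 3 dB.
Difference: 16.5 dB in favour of A.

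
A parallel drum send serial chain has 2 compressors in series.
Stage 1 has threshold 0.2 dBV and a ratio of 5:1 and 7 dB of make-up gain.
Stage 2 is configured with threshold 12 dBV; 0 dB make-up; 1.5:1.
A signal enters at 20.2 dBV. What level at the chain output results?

Stage 1: 20.2 dBV is 20 dB over 0.2 dBV; at 5:1 that becomes 4 dB over, giving 4.2 dBV; +7 dB make-up → 11.2 dBV.
Stage 2: 11.2 dBV is at or below the 12 dBV threshold — no compression; output 11.2 dBV.

11.2 dBV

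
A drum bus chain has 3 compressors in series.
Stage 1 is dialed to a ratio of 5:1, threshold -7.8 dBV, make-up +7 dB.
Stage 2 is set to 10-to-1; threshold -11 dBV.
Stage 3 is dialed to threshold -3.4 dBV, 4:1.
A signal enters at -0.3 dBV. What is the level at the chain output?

-9.83 dBV

Stage 1: 7.5 dB above -7.8 dBV, reduced 5:1 to 1.5 dB above → -6.3 dBV; +7 dB make-up → 0.7 dBV.
Stage 2: 0.7 dBV is 11.7 dB over -11 dBV; at 10:1 that becomes 1.17 dB over, giving -9.83 dBV.
Stage 3: below threshold (-9.83 ≤ -3.4); passes unchanged; output -9.83 dBV.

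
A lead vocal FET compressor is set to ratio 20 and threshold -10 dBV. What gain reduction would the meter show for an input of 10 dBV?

19 dB

Overshoot = 10 − (-10) = 20 dB.
A 20:1 ratio leaves 1 dB of that excess.
Gain reduction = 20 − 1 = 19 dB.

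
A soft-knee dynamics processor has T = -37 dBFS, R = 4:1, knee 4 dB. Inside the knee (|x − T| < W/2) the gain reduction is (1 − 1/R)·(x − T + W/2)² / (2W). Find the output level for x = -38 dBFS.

-38.09375 dBFS

x − T + W/2 = -38 − (-37) + 2 = 1.
GR = (1 − 1/4) × 1² / 8 = 0.75 × 1 / 8 = 0.09375 dB.
Output = -38 − 0.09375 = -38.09375 dBFS.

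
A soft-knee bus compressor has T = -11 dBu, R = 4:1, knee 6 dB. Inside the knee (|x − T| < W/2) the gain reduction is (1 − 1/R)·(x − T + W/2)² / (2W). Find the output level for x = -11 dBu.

-11.5625 dBu

x − T + W/2 = -11 − (-11) + 3 = 3.
GR = (1 − 1/4) × 3² / 12 = 0.75 × 9 / 12 = 0.5625 dB.
Output = -11 − 0.5625 = -11.5625 dBu.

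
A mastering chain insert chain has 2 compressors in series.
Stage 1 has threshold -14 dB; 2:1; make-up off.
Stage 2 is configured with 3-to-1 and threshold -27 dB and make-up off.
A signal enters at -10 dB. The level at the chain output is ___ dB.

Stage 1: 4 dB above -14 dB, reduced 2:1 to 2 dB above → -12 dB.
Stage 2: overshoot 15 dB → 15/3 = 5 dB → -22 dB.

-22 dB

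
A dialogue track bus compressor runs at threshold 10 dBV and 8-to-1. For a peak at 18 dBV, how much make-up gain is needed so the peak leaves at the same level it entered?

7 dB

Overshoot 8 dB → 8/8 = 1 dB after compression, so the compressed level is 10 + 1 = 11 dBV.
Make-up = target − compressed = 18 − 11 = 7 dB.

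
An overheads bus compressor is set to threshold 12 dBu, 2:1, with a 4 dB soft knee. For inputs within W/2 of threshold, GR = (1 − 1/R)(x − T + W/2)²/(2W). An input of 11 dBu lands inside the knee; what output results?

10.9375 dBu

x − T + W/2 = 11 − 12 + 2 = 1.
GR = (1 − 1/2) × 1² / 8 = 0.5 × 1 / 8 = 0.0625 dB.
Output = 11 − 0.0625 = 10.9375 dBu.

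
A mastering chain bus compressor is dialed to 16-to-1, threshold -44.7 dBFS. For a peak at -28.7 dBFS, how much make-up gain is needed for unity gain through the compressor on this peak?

Overshoot 16 dB → 16/16 = 1 dB after compression, so the compressed level is -44.7 + 1 = -43.7 dBFS.
Make-up = target − compressed = -28.7 − (-43.7) = 15 dB.

15 dB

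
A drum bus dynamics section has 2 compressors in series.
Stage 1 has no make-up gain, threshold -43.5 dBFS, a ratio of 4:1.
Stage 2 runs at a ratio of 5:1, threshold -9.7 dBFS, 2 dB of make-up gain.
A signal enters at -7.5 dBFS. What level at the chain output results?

-32.5 dBFS

Stage 1: 36 dB above -43.5 dBFS, reduced 4:1 to 9 dB above → -34.5 dBFS.
Stage 2: -34.5 dBFS is at or below the -9.7 dBFS threshold — no compression; make-up brings it to -32.5 dBFS.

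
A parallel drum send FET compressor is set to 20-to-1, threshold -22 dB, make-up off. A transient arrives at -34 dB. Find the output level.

-34 dB

-34 dB is 12 dB below the -22 dB threshold, so no gain reduction is applied.
Output = input = -34 dB.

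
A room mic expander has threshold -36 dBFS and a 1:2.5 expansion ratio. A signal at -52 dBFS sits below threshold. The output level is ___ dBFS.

Below threshold, a 1:2.5 expander applies gain = (2.5−1)×(T − x) of attenuation.
(2.5−1) × 16 = 24 dB, so output = -52 − 24 = -76 dBFS.

-76 dBFS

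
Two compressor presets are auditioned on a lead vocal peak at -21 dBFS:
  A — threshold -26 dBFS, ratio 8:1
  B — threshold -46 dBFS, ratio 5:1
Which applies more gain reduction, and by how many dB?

B, by 15.625 dB

A: overshoot 5 dB → output overshoot 0.625 dB → GR 4.375 dB.
B: overshoot 25 dB → output overshoot 5 dB → GR 20 dB.
Difference: 15.625 dB in favour of B.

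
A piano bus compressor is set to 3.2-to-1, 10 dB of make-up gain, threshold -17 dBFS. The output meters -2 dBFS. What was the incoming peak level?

Remove make-up: -2 − 10 = -12 dBFS.
That's 5 dB above the -17 dBFS threshold.
Undo the ratio: input overshoot = 5 × 3.2 = 16 dB, giving input = -1 dBFS.

-1 dBFS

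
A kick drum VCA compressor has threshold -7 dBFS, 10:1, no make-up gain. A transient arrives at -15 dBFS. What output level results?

-15 dBFS is 8 dB below the -7 dBFS threshold, so no gain reduction is applied.
Output = input = -15 dBFS.

-15 dBFS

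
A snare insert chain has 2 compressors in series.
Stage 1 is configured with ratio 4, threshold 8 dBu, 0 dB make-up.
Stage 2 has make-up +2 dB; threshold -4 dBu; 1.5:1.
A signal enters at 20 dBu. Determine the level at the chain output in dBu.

8 dBu

Stage 1: 20 dBu is 12 dB over 8 dBu; at 4:1 that becomes 3 dB over, giving 11 dBu.
Stage 2: 15 dB above -4 dBu, reduced 1.5:1 to 10 dB above → 6 dBu; +2 dB make-up → 8 dBu.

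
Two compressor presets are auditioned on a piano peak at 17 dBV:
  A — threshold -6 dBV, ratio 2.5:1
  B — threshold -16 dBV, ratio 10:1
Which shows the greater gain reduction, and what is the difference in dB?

A: overshoot 23 dB → output overshoot 9.2 dB → GR 13.8 dB.
B: overshoot 33 dB → output overshoot 3.3 dB → GR 29.7 dB.
Difference: 15.9 dB in favour of B.

B, by 15.9 dB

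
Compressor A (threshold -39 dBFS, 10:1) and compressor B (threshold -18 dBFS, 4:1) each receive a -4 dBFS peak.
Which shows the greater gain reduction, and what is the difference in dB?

A, by 21 dB

A: GR = 35 − 35/10 = 31.5 dB.
B: GR = 14 − 14/4 = 10.5 dB.
A applies 21 dB more gain reduction.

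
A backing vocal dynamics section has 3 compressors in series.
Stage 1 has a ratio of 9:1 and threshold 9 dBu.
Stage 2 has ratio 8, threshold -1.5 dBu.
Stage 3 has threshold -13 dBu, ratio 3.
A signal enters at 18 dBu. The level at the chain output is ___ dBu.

-8.6875 dBu

Stage 1: 18 dBu is 9 dB over 9 dBu; at 9:1 that becomes 1 dB over, giving 10 dBu.
Stage 2: 10 dBu is 11.5 dB over -1.5 dBu; at 8:1 that becomes 1.4375 dB over, giving -0.0625 dBu.
Stage 3: overshoot 12.9375 dB → 12.9375/3 = 4.3125 dB → -8.6875 dBu.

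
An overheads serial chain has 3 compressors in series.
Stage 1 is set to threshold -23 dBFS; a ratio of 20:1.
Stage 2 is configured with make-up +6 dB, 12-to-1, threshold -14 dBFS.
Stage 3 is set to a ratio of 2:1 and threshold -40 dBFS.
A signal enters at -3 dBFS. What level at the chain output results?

-28 dBFS

Stage 1: overshoot 20 dB → 20/20 = 1 dB → -22 dBFS.
Stage 2: below threshold (-22 ≤ -14); passes unchanged; make-up brings it to -16 dBFS.
Stage 3: 24 dB above -40 dBFS, reduced 2:1 to 12 dB above → -28 dBFS.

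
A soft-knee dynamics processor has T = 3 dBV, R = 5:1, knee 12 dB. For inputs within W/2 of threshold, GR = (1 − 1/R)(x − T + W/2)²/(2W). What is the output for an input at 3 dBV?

1.8 dBV

x − T + W/2 = 3 − 3 + 6 = 6.
GR = (1 − 1/5) × 6² / 24 = 0.8 × 36 / 24 = 1.2 dB.
Output = 3 − 1.2 = 1.8 dBV.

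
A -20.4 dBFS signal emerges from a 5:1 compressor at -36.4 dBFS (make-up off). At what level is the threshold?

Let T be the threshold. Output overshoot = (input overshoot)/R, so -36.4 − T = (-20.4 − T)/5.
5·(-36.4 − T) = -20.4 − T → 4·T = -182 − (-20.4) = -161.6.
T = -161.6/4 = -40.4 dBFS.

-40.4 dBFS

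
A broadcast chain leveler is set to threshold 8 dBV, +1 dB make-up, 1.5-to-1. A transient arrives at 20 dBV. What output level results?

The input is 12 dB above the 8 dBV threshold.
1.5:1 compression reduces that to 12/1.5 = 8 dB over.
That puts the output at 16 dBV; make-up adds 1 dB, giving 17 dBV.

17 dBV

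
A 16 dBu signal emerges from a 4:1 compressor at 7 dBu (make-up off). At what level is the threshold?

4 dBu

Let T be the threshold. Output overshoot = (input overshoot)/R, so 7 − T = (16 − T)/4.
4·(7 − T) = 16 − T → 3·T = 28 − 16 = 12.
T = 12/3 = 4 dBu.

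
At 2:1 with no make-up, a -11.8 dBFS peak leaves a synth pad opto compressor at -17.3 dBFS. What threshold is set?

-22.8 dBFS

Let T be the threshold. Output overshoot = (input overshoot)/R, so -17.3 − T = (-11.8 − T)/2.
2·(-17.3 − T) = -11.8 − T → 1·T = -34.6 − (-11.8) = -22.8.
T = -22.8/1 = -22.8 dBFS.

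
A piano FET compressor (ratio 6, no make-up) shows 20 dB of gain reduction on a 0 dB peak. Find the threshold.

-24 dB

Input is 24 dB above T (since output overshoot × R = input overshoot: (-20 − T)·6 = 0 − T gives T = -24 dB).
Check: -24 + (0 − (-24))/6 = -24 + 4 = -20 dB. ✓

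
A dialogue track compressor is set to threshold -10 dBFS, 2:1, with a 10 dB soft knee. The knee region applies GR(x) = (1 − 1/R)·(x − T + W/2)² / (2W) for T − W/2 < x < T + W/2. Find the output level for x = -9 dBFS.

x − T + W/2 = -9 − (-10) + 5 = 6.
GR = (1 − 1/2) × 6² / 20 = 0.5 × 36 / 20 = 0.9 dB.
Output = -9 − 0.9 = -9.9 dBFS.

-9.9 dBFS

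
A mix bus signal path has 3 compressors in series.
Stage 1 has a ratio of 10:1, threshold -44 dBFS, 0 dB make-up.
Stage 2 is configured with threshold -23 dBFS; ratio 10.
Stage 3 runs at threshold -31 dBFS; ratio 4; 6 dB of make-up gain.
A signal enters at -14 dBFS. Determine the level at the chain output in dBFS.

-35 dBFS

Stage 1: overshoot 30 dB → 30/10 = 3 dB → -41 dBFS.
Stage 2: below threshold (-41 ≤ -23); passes unchanged; output -41 dBFS.
Stage 3: below threshold (-41 ≤ -31); passes unchanged; make-up brings it to -35 dBFS.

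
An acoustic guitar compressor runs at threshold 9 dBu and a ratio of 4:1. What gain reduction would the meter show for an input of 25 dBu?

The signal is 16 dB above threshold.
After 4:1 compression the overshoot becomes 16/4 = 4 dB.
Gain reduction = 16 − 4 = 12 dB.

12 dB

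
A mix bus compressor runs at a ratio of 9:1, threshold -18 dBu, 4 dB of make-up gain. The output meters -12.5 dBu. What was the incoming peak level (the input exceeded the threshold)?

-4.5 dBu

Before make-up, the level was -12.5 − 4 = -16.5 dBu.
The compressed level sits -16.5 − (-18) = 1.5 dB over threshold.
Before 9:1 compression the overshoot was 1.5 × 9 = 13.5 dB, so input = -18 + 13.5 = -4.5 dBu.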